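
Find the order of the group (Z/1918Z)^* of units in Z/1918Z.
(Z/1918Z)^* consists of the classes a with gcd(a, 1918) = 1, so its order is φ(1918). φ is multiplicative, with φ(p^e) = p^e − p^(e−1). Factorise 1918 = 2 · 7 · 137. Then
  φ(1918) = (2 − 1) · (7 − 1) · (137 − 1) = 1 · 6 · 136 = 816.
Thus |(Z/1918Z)^*| = 816.

Final answer: |(Z/1918Z)^*| = 816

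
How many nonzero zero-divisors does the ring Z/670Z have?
In Z/670Z each nonzero element is either a unit (gcd with 670 is 1) or a zero-divisor (gcd > 1). The number of units is φ(670): factorise 670 = 2 · 5 · 67, so φ(670) = (2 − 1) · (5 − 1) · (67 − 1) = 1 · 4 · 66 = 264. The nonzero elements number 670 − 1 = 669. Hence the nonzero zero-divisors number 669 − 264 = 405.

Final answer: Z/670Z has 405 nonzero zero-divisors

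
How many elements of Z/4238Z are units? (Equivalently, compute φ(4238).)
An element a ∈ Z/4238Z is a unit iff gcd(a, 4238) = 1, so the number of units is φ(4238). φ is multiplicative, with φ(p^e) = p^e − p^(e−1). Factorise 4238 = 2 · 13 · 163. Then
  φ(4238) = (2 − 1) · (13 − 1) · (163 − 1) = 1 · 12 · 162 = 1944.

Final answer: Z/4238Z has φ(4238) = 1944 units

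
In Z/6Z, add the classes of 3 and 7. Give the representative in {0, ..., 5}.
Reduce the summands first: 7 ≡ 1 (mod 6), so 3 + 7 ≡ 3 + 1 (mod 6). 3 + 1 = 4; 4 = 0·6 + 4, so (3 + 7) mod 6 = 4.

Final answer: 4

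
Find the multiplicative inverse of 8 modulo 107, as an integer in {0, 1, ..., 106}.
Apply the extended Euclidean algorithm to (107, 8), tracking rows (r, s, t) with s·107 + t·8 = r. Each division r_prev = q·r_cur + r_new produces the new row as (previous row) − q·(current row):
  row A: (107, 1, 0)   [1·107 + 0·8 = 107]
  row B: (8, 0, 1)   [0·107 + 1·8 = 8]
  107 = 13·8 + 3   → row C = row A − 13·row B = (3, 1, −13)   [check: 1·107 − 13·8 = 3]
  8 = 2·3 + 2   → row D = row B − 2·row C = (2, −2, 27)   [check: −2·107 + 27·8 = 2]
  3 = 1·2 + 1   → row E = row C − 1·row D = (1, 3, −40)   [check: 3·107 − 40·8 = 1]
  2 = 2·1 + 0   → remainder 0, stop. gcd = 1 (last nonzero row E).
The gcd is 1, so 8 is invertible mod 107. The last nonzero row gives 3·107 − 40·8 = 1, so t = −40. So 8^(−1) ≡ −40 ≡ 67 (mod 107). Verify: 8 · 67 = 536 ≡ 1 (mod 107). ✓

Final answer: 8^(−1) ≡ 67 (mod 107)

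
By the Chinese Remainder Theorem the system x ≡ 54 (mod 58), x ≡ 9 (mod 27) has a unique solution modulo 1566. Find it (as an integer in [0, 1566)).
x ≡ 576 (mod 1566); the representative in [0, 1566) is 576

The moduli 58, 27 are pairwise coprime, so by the CRT there is a unique solution mod 58·27 = 1566.
Solve by successive substitution. Start with x ≡ 54 (mod 58).
  Combine with x ≡ 9 (mod 27): write x = 54 + 58·t and require 54 + 58·t ≡ 9 (mod 27), i.e. 58·t ≡ 9 − 54 ≡ 9 (mod 27). Since 58^(−1) ≡ 7 (mod 27) (58 ≡ 4 (mod 27)), t ≡ 7·9 ≡ 9 (mod 27). So x ≡ 54 + 58·9 = 576 (mod 1566).
Unique solution in [0, 1566): x = 576.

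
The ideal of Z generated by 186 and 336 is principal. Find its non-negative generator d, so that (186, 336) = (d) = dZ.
In the PID Z, (a, b) is generated by gcd(a, b). Compute gcd(336, 186) with the extended Euclidean algorithm, tracking rows (r, s, t) with s·336 + t·186 = r:
  row A: (336, 1, 0)   [1·336 + 0·186 = 336]
  row B: (186, 0, 1)   [0·336 + 1·186 = 186]
  336 = 1·186 + 150   → row C = row A − 1·row B = (150, 1, −1)   [check: 1·336 − 1·186 = 150]
  186 = 1·150 + 36   → row D = row B − 1·row C = (36, −1, 2)   [check: −1·336 + 2·186 = 36]
  150 = 4·36 + 6   → row E = row C − 4·row D = (6, 5, −9)   [check: 5·336 − 9·186 = 6]
  36 = 6·6 + 0   → remainder 0, stop. gcd = 6 (last nonzero row E).
So gcd(186, 336) = 6, with Bézout identity 5·336 − 9·186 = 6. Containment (⊇): the Bézout identity exhibits 6 as an element of (186, 336), giving (6) ⊆ (186, 336). Containment (⊆): since 6 | 186 and 6 | 336 (186 = 6·31, 336 = 6·56), every Z-linear combination of 186 and 336 is divisible by 6, so (186, 336) ⊆ (6). Therefore (186, 336) = (6), d = 6.

Final answer: (186, 336) = (6); d = 6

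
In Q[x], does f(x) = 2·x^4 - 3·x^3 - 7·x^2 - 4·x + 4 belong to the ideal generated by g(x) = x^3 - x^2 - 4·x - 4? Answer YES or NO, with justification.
YES

In Q[x] the ideal (g) consists of all multiples of g, so f ∈ (g) iff g | f, i.e. iff the remainder of f on division by g is 0. Divide f by g (g is monic, so eliminate the leading term of the running remainder at each step):
  leading term 2·x^4: subtract (2·x)·g(x) = 2·x^4 - 2·x^3 - 8·x^2 - 8·x, leaving -x^3 + x^2 + 4·x + 4
  leading term -x^3: subtract (-1)·g(x) = -x^3 + x^2 + 4·x + 4, leaving 0
The remainder is 0, so f(x) = g(x) · h(x) with h(x) = 2·x - 1. Hence g | f, i.e. f ∈ (g).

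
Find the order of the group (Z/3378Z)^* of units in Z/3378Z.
|(Z/3378Z)^*| = 1124

(Z/3378Z)^* consists of the classes a with gcd(a, 3378) = 1, so its order is φ(3378). φ is multiplicative, with φ(p^e) = p^e − p^(e−1). Factorise 3378 = 2 · 3 · 563. Then
  φ(3378) = (2 − 1) · (3 − 1) · (563 − 1) = 1 · 2 · 562 = 1124.
Thus |(Z/3378Z)^*| = 1124.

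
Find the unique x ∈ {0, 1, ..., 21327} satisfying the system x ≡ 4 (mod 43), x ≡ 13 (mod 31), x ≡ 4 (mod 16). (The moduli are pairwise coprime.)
x ≡ 11700 (mod 21328); the representative in [0, 21328) is 11700

The moduli 43, 31, 16 are pairwise coprime, so by the CRT there is a unique solution mod 43·31·16 = 21328.
Solve by successive substitution. Start with x ≡ 4 (mod 43).
  Combine with x ≡ 13 (mod 31): write x = 4 + 43·t and require 4 + 43·t ≡ 13 (mod 31), i.e. 43·t ≡ 13 − 4 ≡ 9 (mod 31). Since 43^(−1) ≡ 13 (mod 31) (43 ≡ 12 (mod 31)), t ≡ 13·9 ≡ 24 (mod 31). So x ≡ 4 + 43·24 = 1036 (mod 1333).
  Combine with x ≡ 4 (mod 16): write x = 1036 + 1333·t and require 1036 + 1333·t ≡ 4 (mod 16), i.e. 1333·t ≡ 4 − 1036 ≡ 8 (mod 16). Since 1333^(−1) ≡ 13 (mod 16) (1333 ≡ 5 (mod 16)), t ≡ 13·8 ≡ 8 (mod 16). So x ≡ 1036 + 1333·8 = 11700 (mod 21328).
Unique solution in [0, 21328): x = 11700.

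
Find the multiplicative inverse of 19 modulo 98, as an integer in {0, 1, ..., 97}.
19^(−1) ≡ 31 (mod 98)

Apply the extended Euclidean algorithm to (98, 19), tracking rows (r, s, t) with s·98 + t·19 = r. Each division r_prev = q·r_cur + r_new produces the new row as (previous row) − q·(current row):
  row A: (98, 1, 0)   [1·98 + 0·19 = 98]
  row B: (19, 0, 1)   [0·98 + 1·19 = 19]
  98 = 5·19 + 3   → row C = row A − 5·row B = (3, 1, −5)   [check: 1·98 − 5·19 = 3]
  19 = 6·3 + 1   → row D = row B − 6·row C = (1, −6, 31)   [check: −6·98 + 31·19 = 1]
  3 = 3·1 + 0   → remainder 0, stop. gcd = 1 (last nonzero row D).
The gcd is 1, so 19 is invertible mod 98. The last nonzero row gives −6·98 + 31·19 = 1, so t = 31. So 19^(−1) ≡ 31 (mod 98). Verify: 19 · 31 = 589 ≡ 1 (mod 98). ✓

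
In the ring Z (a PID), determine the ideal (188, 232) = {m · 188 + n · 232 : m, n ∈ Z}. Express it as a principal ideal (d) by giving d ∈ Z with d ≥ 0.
(188, 232) = (4); d = 4

In the PID Z, (a, b) is generated by gcd(a, b). Compute gcd(232, 188) with the extended Euclidean algorithm, tracking rows (r, s, t) with s·232 + t·188 = r:
  row A: (232, 1, 0)   [1·232 + 0·188 = 232]
  row B: (188, 0, 1)   [0·232 + 1·188 = 188]
  232 = 1·188 + 44   → row C = row A − 1·row B = (44, 1, −1)   [check: 1·232 − 1·188 = 44]
  188 = 4·44 + 12   → row D = row B − 4·row C = (12, −4, 5)   [check: −4·232 + 5·188 = 12]
  44 = 3·12 + 8   → row E = row C − 3·row D = (8, 13, −16)   [check: 13·232 − 16·188 = 8]
  12 = 1·8 + 4   → row F = row D − 1·row E = (4, −17, 21)   [check: −17·232 + 21·188 = 4]
  8 = 2·4 + 0   → remainder 0, stop. gcd = 4 (last nonzero row F).
So gcd(188, 232) = 4, with Bézout identity −17·232 + 21·188 = 4. Containment (⊇): the Bézout identity exhibits 4 as an element of (188, 232), giving (4) ⊆ (188, 232). Containment (⊆): since 4 | 188 and 4 | 232 (188 = 4·47, 232 = 4·58), every Z-linear combination of 188 and 232 is divisible by 4, so (188, 232) ⊆ (4). Therefore (188, 232) = (4), d = 4.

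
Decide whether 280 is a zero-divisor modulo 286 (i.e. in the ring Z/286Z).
gcd(280, 286) = 2 > 1, so 280 is not a unit in Z/286Z. In Z/nZ every nonzero non-unit is a zero-divisor: explicitly, take b = 286/gcd = 143 ≠ 0 (mod 286); then 280·143 = 40040 = 140·286, i.e. 280·143 ≡ 0 (mod 286). So 280 is a zero-divisor.

Final answer: YES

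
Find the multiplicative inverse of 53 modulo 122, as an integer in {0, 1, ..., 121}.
53^(−1) ≡ 99 (mod 122)

Apply the extended Euclidean algorithm to (122, 53), tracking rows (r, s, t) with s·122 + t·53 = r. Each division r_prev = q·r_cur + r_new produces the new row as (previous row) − q·(current row):
  row A: (122, 1, 0)   [1·122 + 0·53 = 122]
  row B: (53, 0, 1)   [0·122 + 1·53 = 53]
  122 = 2·53 + 16   → row C = row A − 2·row B = (16, 1, −2)   [check: 1·122 − 2·53 = 16]
  53 = 3·16 + 5   → row D = row B − 3·row C = (5, −3, 7)   [check: −3·122 + 7·53 = 5]
  16 = 3·5 + 1   → row E = row C − 3·row D = (1, 10, −23)   [check: 10·122 − 23·53 = 1]
  5 = 5·1 + 0   → remainder 0, stop. gcd = 1 (last nonzero row E).
The gcd is 1, so 53 is invertible mod 122. The last nonzero row gives 10·122 − 23·53 = 1, so t = −23. So 53^(−1) ≡ −23 ≡ 99 (mod 122). Verify: 53 · 99 = 5247 ≡ 1 (mod 122). ✓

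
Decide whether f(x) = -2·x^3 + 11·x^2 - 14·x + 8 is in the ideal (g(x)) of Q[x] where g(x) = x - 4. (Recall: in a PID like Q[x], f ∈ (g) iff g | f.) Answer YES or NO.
YES

In Q[x] the ideal (g) consists of all multiples of g, so f ∈ (g) iff g | f, i.e. iff the remainder of f on division by g is 0. Divide f by g (g is monic, so eliminate the leading term of the running remainder at each step):
  leading term -2·x^3: subtract (-2·x^2)·g(x) = -2·x^3 + 8·x^2, leaving 3·x^2 - 14·x + 8
  leading term 3·x^2: subtract (3·x)·g(x) = 3·x^2 - 12·x, leaving 8 - 2·x
  leading term -2·x: subtract (-2)·g(x) = 8 - 2·x, leaving 0
The remainder is 0, so f(x) = g(x) · h(x) with h(x) = -2·x^2 + 3·x - 2. Hence g | f, i.e. f ∈ (g).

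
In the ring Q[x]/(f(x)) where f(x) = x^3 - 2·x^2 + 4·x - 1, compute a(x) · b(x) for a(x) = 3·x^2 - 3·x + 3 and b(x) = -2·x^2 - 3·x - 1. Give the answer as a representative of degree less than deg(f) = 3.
a · b ≡ -6·x^2 + 48·x - 18 (mod f(x))

First multiply in Q[x] without reducing: a · b = -6·x^4 - 3·x^3 - 6·x - 3. Now divide by f(x) = x^3 - 2·x^2 + 4·x - 1, eliminating the leading term at each step:
  leading term -6·x^4: subtract (-6·x)·f(x) = -6·x^4 + 12·x^3 - 24·x^2 + 6·x, leaving -15·x^3 + 24·x^2 - 12·x - 3
  leading term -15·x^3: subtract (-15)·f(x) = -15·x^3 + 30·x^2 - 60·x + 15, leaving -6·x^2 + 48·x - 18
The degree is now < 3, so this is the remainder. Hence a · b ≡ -6·x^2 + 48·x - 18 in Q[x]/(f).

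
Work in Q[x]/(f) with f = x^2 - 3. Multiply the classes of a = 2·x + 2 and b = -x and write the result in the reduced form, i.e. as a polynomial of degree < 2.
a · b ≡ -2·x - 6 (mod f(x))

First multiply in Q[x] without reducing: a · b = -2·x^2 - 2·x. Now divide by f(x) = x^2 - 3, eliminating the leading term at each step:
  leading term -2·x^2: subtract (-2)·f(x) = 6 - 2·x^2, leaving -2·x - 6
The degree is now < 2, so this is the remainder. Hence a · b ≡ -2·x - 6 in Q[x]/(f).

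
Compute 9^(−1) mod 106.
9^(−1) ≡ 59 (mod 106)

Apply the extended Euclidean algorithm to (106, 9), tracking rows (r, s, t) with s·106 + t·9 = r. Each division r_prev = q·r_cur + r_new produces the new row as (previous row) − q·(current row):
  row A: (106, 1, 0)   [1·106 + 0·9 = 106]
  row B: (9, 0, 1)   [0·106 + 1·9 = 9]
  106 = 11·9 + 7   → row C = row A − 11·row B = (7, 1, −11)   [check: 1·106 − 11·9 = 7]
  9 = 1·7 + 2   → row D = row B − 1·row C = (2, −1, 12)   [check: −1·106 + 12·9 = 2]
  7 = 3·2 + 1   → row E = row C − 3·row D = (1, 4, −47)   [check: 4·106 − 47·9 = 1]
  2 = 2·1 + 0   → remainder 0, stop. gcd = 1 (last nonzero row E).
The gcd is 1, so 9 is invertible mod 106. The last nonzero row gives 4·106 − 47·9 = 1, so t = −47. So 9^(−1) ≡ −47 ≡ 59 (mod 106). Verify: 9 · 59 = 531 ≡ 1 (mod 106). ✓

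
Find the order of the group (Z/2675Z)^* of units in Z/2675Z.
(Z/2675Z)^* consists of the classes a with gcd(a, 2675) = 1, so its order is φ(2675). φ is multiplicative, with φ(p^e) = p^e − p^(e−1). Factorise 2675 = 5^2 · 107. Then
  φ(2675) = (5^2 − 5^1) · (107 − 1) = 20 · 106 = 2120.
Thus |(Z/2675Z)^*| = 2120.

Final answer: |(Z/2675Z)^*| = 2120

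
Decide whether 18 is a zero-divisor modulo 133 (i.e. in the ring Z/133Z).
gcd(18, 133) = 1, so 18 is a unit in Z/133Z (it has a multiplicative inverse). A unit cannot be a zero-divisor: if 18·b ≡ 0 then multiplying both sides by 18^(−1) gives b ≡ 0. So 18 is not a zero-divisor.

Final answer: NO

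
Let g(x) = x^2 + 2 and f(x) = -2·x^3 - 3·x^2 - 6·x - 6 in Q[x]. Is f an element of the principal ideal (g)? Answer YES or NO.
In Q[x] the ideal (g) consists of all multiples of g, so f ∈ (g) iff g | f, i.e. iff the remainder of f on division by g is 0. Divide f by g (g is monic, so eliminate the leading term of the running remainder at each step):
  leading term -2·x^3: subtract (-2·x)·g(x) = -2·x^3 - 4·x, leaving -3·x^2 - 2·x - 6
  leading term -3·x^2: subtract (-3)·g(x) = -3·x^2 - 6, leaving -2·x
The remainder r(x) = -2·x ≠ 0 (and deg r < deg g), so g ∤ f, i.e. f ∉ (g).

Final answer: NO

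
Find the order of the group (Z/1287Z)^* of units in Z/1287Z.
|(Z/1287Z)^*| = 720

(Z/1287Z)^* consists of the classes a with gcd(a, 1287) = 1, so its order is φ(1287). φ is multiplicative, with φ(p^e) = p^e − p^(e−1). Factorise 1287 = 3^2 · 11 · 13. Then
  φ(1287) = (3^2 − 3^1) · (11 − 1) · (13 − 1) = 6 · 10 · 12 = 720.
Thus |(Z/1287Z)^*| = 720.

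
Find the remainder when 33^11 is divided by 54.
Use repeated squaring. Binary(11) = 1011. Walk through the bits of the exponent 11 left-to-right: at each bit after the leading one, square the running value, then multiply by 33 if the bit is 1 (always reducing mod 54):
  bit 1 = 1 (leading): start with 33.
  bit 2 = 0: square 33^2 = 1089 ≡ 9 (mod 54).
  bit 3 = 1: square 9^2 = 81 ≡ 27; bit is 1, so multiply 27·33 = 891 ≡ 27 (mod 54).
  bit 4 = 1: square 27^2 = 729 ≡ 27; bit is 1, so multiply 27·33 = 891 ≡ 27 (mod 54).
Final value: 33^11 ≡ 27 (mod 54).

Final answer: 27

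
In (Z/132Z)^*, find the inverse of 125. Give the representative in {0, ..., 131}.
Apply the extended Euclidean algorithm to (132, 125), tracking rows (r, s, t) with s·132 + t·125 = r. Each division r_prev = q·r_cur + r_new produces the new row as (previous row) − q·(current row):
  row A: (132, 1, 0)   [1·132 + 0·125 = 132]
  row B: (125, 0, 1)   [0·132 + 1·125 = 125]
  132 = 1·125 + 7   → row C = row A − 1·row B = (7, 1, −1)   [check: 1·132 − 1·125 = 7]
  125 = 17·7 + 6   → row D = row B − 17·row C = (6, −17, 18)   [check: −17·132 + 18·125 = 6]
  7 = 1·6 + 1   → row E = row C − 1·row D = (1, 18, −19)   [check: 18·132 − 19·125 = 1]
  6 = 6·1 + 0   → remainder 0, stop. gcd = 1 (last nonzero row E).
The gcd is 1, so 125 is invertible mod 132. The last nonzero row gives 18·132 − 19·125 = 1, so t = −19. So 125^(−1) ≡ −19 ≡ 113 (mod 132). Verify: 125 · 113 = 14125 ≡ 1 (mod 132). ✓

Final answer: 125^(−1) ≡ 113 (mod 132)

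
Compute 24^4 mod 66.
Use repeated squaring. Binary(4) = 100. Walk through the bits of the exponent 4 left-to-right: at each bit after the leading one, square the running value, then multiply by 24 if the bit is 1 (always reducing mod 66):
  bit 1 = 1 (leading): start with 24.
  bit 2 = 0: square 24^2 = 576 ≡ 48 (mod 66).
  bit 3 = 0: square 48^2 = 2304 ≡ 60 (mod 66).
Final value: 24^4 ≡ 60 (mod 66).

Final answer: 60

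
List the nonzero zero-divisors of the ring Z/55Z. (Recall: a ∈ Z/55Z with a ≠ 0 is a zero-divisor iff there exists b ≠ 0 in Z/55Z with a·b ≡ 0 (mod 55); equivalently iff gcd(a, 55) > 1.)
An element a ∈ Z/55Z (with a ≠ 0) is a zero-divisor iff gcd(a, 55) > 1 (because a is a unit precisely when gcd(a, n) = 1, and in Z/nZ every nonzero, non-unit element is a zero-divisor). Scan a = 1, ..., 54 and keep those with gcd(a, 55) > 1:
  gcd(5, 55) = 5, gcd(10, 55) = 5, gcd(11, 55) = 11, gcd(15, 55) = 5, gcd(20, 55) = 5, gcd(22, 55) = 11, gcd(25, 55) = 5, gcd(30, 55) = 5, gcd(33, 55) = 11, gcd(35, 55) = 5, gcd(40, 55) = 5, gcd(44, 55) = 11, gcd(45, 55) = 5, gcd(50, 55) = 5.
All other a ∈ {1, ..., 54} have gcd(a, 55) = 1 and are units. So the nonzero zero-divisors are exactly the 14 values of a appearing in this scan.

Final answer: nonzero zero-divisors of Z/55Z = {5, 10, 11, 15, 20, 22, 25, 30, 33, 35, 40, 44, 45, 50}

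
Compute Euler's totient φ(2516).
φ is multiplicative, with φ(p^e) = p^e − p^(e−1). Factorise 2516 = 2^2 · 17 · 37. Then
  φ(2516) = (2^2 − 2^1) · (17 − 1) · (37 − 1) = 2 · 16 · 36 = 1152.

Final answer: φ(2516) = 1152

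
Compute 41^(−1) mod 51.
Apply the extended Euclidean algorithm to (51, 41), tracking rows (r, s, t) with s·51 + t·41 = r. Each division r_prev = q·r_cur + r_new produces the new row as (previous row) − q·(current row):
  row A: (51, 1, 0)   [1·51 + 0·41 = 51]
  row B: (41, 0, 1)   [0·51 + 1·41 = 41]
  51 = 1·41 + 10   → row C = row A − 1·row B = (10, 1, −1)   [check: 1·51 − 1·41 = 10]
  41 = 4·10 + 1   → row D = row B − 4·row C = (1, −4, 5)   [check: −4·51 + 5·41 = 1]
  10 = 10·1 + 0   → remainder 0, stop. gcd = 1 (last nonzero row D).
The gcd is 1, so 41 is invertible mod 51. The last nonzero row gives −4·51 + 5·41 = 1, so t = 5. So 41^(−1) ≡ 5 (mod 51). Verify: 41 · 5 = 205 ≡ 1 (mod 51). ✓

Final answer: 41^(−1) ≡ 5 (mod 51)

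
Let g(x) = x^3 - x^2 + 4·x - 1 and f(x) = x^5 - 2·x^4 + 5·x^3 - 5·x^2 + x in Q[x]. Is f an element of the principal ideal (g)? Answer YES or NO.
YES

In Q[x] the ideal (g) consists of all multiples of g, so f ∈ (g) iff g | f, i.e. iff the remainder of f on division by g is 0. Divide f by g (g is monic, so eliminate the leading term of the running remainder at each step):
  leading term x^5: subtract (x^2)·g(x) = x^5 - x^4 + 4·x^3 - x^2, leaving -x^4 + x^3 - 4·x^2 + x
  leading term -x^4: subtract (-x)·g(x) = -x^4 + x^3 - 4·x^2 + x, leaving 0
The remainder is 0, so f(x) = g(x) · h(x) with h(x) = x^2 - x. Hence g | f, i.e. f ∈ (g).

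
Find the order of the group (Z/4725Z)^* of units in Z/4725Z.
(Z/4725Z)^* consists of the classes a with gcd(a, 4725) = 1, so its order is φ(4725). φ is multiplicative, with φ(p^e) = p^e − p^(e−1). Factorise 4725 = 3^3 · 5^2 · 7. Then
  φ(4725) = (3^3 − 3^2) · (5^2 − 5^1) · (7 − 1) = 18 · 20 · 6 = 2160.
Thus |(Z/4725Z)^*| = 2160.

Final answer: |(Z/4725Z)^*| = 2160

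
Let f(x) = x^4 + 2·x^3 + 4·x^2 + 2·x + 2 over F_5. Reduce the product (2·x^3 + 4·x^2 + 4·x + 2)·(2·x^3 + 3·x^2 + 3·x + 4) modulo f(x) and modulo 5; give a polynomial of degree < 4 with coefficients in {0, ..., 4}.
a · b ≡ 3·x^3 + 2·x^2 + 4·x + 2 (mod f(x))

Multiply as integer polynomials: a · b = 4·x^6 + 14·x^5 + 26·x^4 + 36·x^3 + 34·x^2 + 22·x + 8. Reducing coefficients mod 5: a · b ≡ 4·x^6 + 4·x^5 + x^4 + x^3 + 4·x^2 + 2·x + 3. Now divide by f(x) = x^4 + 2·x^3 + 4·x^2 + 2·x + 2 in F_5[x], eliminating the leading term at each step:
  leading term 4·x^6: subtract (4·x^2)·f(x) = 4·x^6 + 3·x^5 + x^4 + 3·x^3 + 3·x^2, leaving x^5 + 3·x^3 + x^2 + 2·x + 3 (coefficients mod 5)
  leading term x^5: subtract (x)·f(x) = x^5 + 2·x^4 + 4·x^3 + 2·x^2 + 2·x, leaving 3·x^4 + 4·x^3 + 4·x^2 + 3 (coefficients mod 5)
  leading term 3·x^4: subtract (3)·f(x) = 3·x^4 + x^3 + 2·x^2 + x + 1, leaving 3·x^3 + 2·x^2 + 4·x + 2 (coefficients mod 5)
The degree is now < 4, so this is the remainder. Hence a · b ≡ 3·x^3 + 2·x^2 + 4·x + 2 in F_5[x]/(f).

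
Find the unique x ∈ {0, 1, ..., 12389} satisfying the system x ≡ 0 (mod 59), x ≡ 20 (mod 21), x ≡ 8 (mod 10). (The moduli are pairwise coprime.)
x ≡ 8378 (mod 12390); the representative in [0, 12390) is 8378

The moduli 59, 21, 10 are pairwise coprime, so by the CRT there is a unique solution mod 59·21·10 = 12390.
Solve by successive substitution. Start with x ≡ 0 (mod 59).
  Combine with x ≡ 20 (mod 21): write x = 59·t and require 59·t ≡ 20 (mod 21). Since 59^(−1) ≡ 5 (mod 21) (59 ≡ 17 (mod 21)), t ≡ 5·20 ≡ 16 (mod 21). So x ≡ 59·16 = 944 (mod 1239).
  Combine with x ≡ 8 (mod 10): write x = 944 + 1239·t and require 944 + 1239·t ≡ 8 (mod 10), i.e. 1239·t ≡ 8 − 944 ≡ 4 (mod 10). Since 1239^(−1) ≡ 9 (mod 10) (1239 ≡ 9 (mod 10)), t ≡ 9·4 ≡ 6 (mod 10). So x ≡ 944 + 1239·6 = 8378 (mod 12390).
Unique solution in [0, 12390): x = 8378.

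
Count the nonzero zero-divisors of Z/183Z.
In Z/183Z each nonzero element is either a unit (gcd with 183 is 1) or a zero-divisor (gcd > 1). The number of units is φ(183): factorise 183 = 3 · 61, so φ(183) = (3 − 1) · (61 − 1) = 2 · 60 = 120. The nonzero elements number 183 − 1 = 182. Hence the nonzero zero-divisors number 182 − 120 = 62.

Final answer: Z/183Z has 62 nonzero zero-divisors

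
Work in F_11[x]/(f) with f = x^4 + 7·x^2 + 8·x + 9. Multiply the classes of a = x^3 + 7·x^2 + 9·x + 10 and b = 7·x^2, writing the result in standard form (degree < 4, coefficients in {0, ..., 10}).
Multiply as integer polynomials: a · b = 7·x^5 + 49·x^4 + 63·x^3 + 70·x^2. Reducing coefficients mod 11: a · b ≡ 7·x^5 + 5·x^4 + 8·x^3 + 4·x^2. Now divide by f(x) = x^4 + 7·x^2 + 8·x + 9 in F_11[x], eliminating the leading term at each step:
  leading term 7·x^5: subtract (7·x)·f(x) = 7·x^5 + 5·x^3 + x^2 + 8·x, leaving 5·x^4 + 3·x^3 + 3·x^2 + 3·x (coefficients mod 11)
  leading term 5·x^4: subtract (5)·f(x) = 5·x^4 + 2·x^2 + 7·x + 1, leaving 3·x^3 + x^2 + 7·x + 10 (coefficients mod 11)
The degree is now < 4, so this is the remainder. Hence a · b ≡ 3·x^3 + x^2 + 7·x + 10 in F_11[x]/(f).

Final answer: a · b ≡ 3·x^3 + x^2 + 7·x + 10 (mod f(x))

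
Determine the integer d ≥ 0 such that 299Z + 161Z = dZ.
(299, 161) = (23); d = 23

In the PID Z, (a, b) is generated by gcd(a, b). Compute gcd(299, 161) with the extended Euclidean algorithm, tracking rows (r, s, t) with s·299 + t·161 = r:
  row A: (299, 1, 0)   [1·299 + 0·161 = 299]
  row B: (161, 0, 1)   [0·299 + 1·161 = 161]
  299 = 1·161 + 138   → row C = row A − 1·row B = (138, 1, −1)   [check: 1·299 − 1·161 = 138]
  161 = 1·138 + 23   → row D = row B − 1·row C = (23, −1, 2)   [check: −1·299 + 2·161 = 23]
  138 = 6·23 + 0   → remainder 0, stop. gcd = 23 (last nonzero row D).
So gcd(299, 161) = 23, with Bézout identity −1·299 + 2·161 = 23. Containment (⊇): the Bézout identity exhibits 23 as an element of (299, 161), giving (23) ⊆ (299, 161). Containment (⊆): since 23 | 299 and 23 | 161 (299 = 23·13, 161 = 23·7), every Z-linear combination of 299 and 161 is divisible by 23, so (299, 161) ⊆ (23). Therefore (299, 161) = (23), d = 23.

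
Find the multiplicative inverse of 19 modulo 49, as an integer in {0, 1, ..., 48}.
Apply the extended Euclidean algorithm to (49, 19), tracking rows (r, s, t) with s·49 + t·19 = r. Each division r_prev = q·r_cur + r_new produces the new row as (previous row) − q·(current row):
  row A: (49, 1, 0)   [1·49 + 0·19 = 49]
  row B: (19, 0, 1)   [0·49 + 1·19 = 19]
  49 = 2·19 + 11   → row C = row A − 2·row B = (11, 1, −2)   [check: 1·49 − 2·19 = 11]
  19 = 1·11 + 8   → row D = row B − 1·row C = (8, −1, 3)   [check: −1·49 + 3·19 = 8]
  11 = 1·8 + 3   → row E = row C − 1·row D = (3, 2, −5)   [check: 2·49 − 5·19 = 3]
  8 = 2·3 + 2   → row F = row D − 2·row E = (2, −5, 13)   [check: −5·49 + 13·19 = 2]
  3 = 1·2 + 1   → row G = row E − 1·row F = (1, 7, −18)   [check: 7·49 − 18·19 = 1]
  2 = 2·1 + 0   → remainder 0, stop. gcd = 1 (last nonzero row G).
The gcd is 1, so 19 is invertible mod 49. The last nonzero row gives 7·49 − 18·19 = 1, so t = −18. So 19^(−1) ≡ −18 ≡ 31 (mod 49). Verify: 19 · 31 = 589 ≡ 1 (mod 49). ✓

Final answer: 19^(−1) ≡ 31 (mod 49)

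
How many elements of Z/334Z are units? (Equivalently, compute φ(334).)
An element a ∈ Z/334Z is a unit iff gcd(a, 334) = 1, so the number of units is φ(334). φ is multiplicative, with φ(p^e) = p^e − p^(e−1). Factorise 334 = 2 · 167. Then
  φ(334) = (2 − 1) · (167 − 1) = 1 · 166 = 166.

Final answer: Z/334Z has φ(334) = 166 units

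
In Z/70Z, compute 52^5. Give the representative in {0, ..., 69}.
Use repeated squaring. Binary(5) = 101. Walk through the bits of the exponent 5 left-to-right: at each bit after the leading one, square the running value, then multiply by 52 if the bit is 1 (always reducing mod 70):
  bit 1 = 1 (leading): start with 52.
  bit 2 = 0: square 52^2 = 2704 ≡ 44 (mod 70).
  bit 3 = 1: square 44^2 = 1936 ≡ 46; bit is 1, so multiply 46·52 = 2392 ≡ 12 (mod 70).
Final value: 52^5 ≡ 12 (mod 70).

Final answer: 12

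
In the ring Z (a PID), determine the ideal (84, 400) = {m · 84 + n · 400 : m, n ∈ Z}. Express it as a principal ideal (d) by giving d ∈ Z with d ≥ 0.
(84, 400) = (4); d = 4

In the PID Z, (a, b) is generated by gcd(a, b). Compute gcd(400, 84) with the extended Euclidean algorithm, tracking rows (r, s, t) with s·400 + t·84 = r:
  row A: (400, 1, 0)   [1·400 + 0·84 = 400]
  row B: (84, 0, 1)   [0·400 + 1·84 = 84]
  400 = 4·84 + 64   → row C = row A − 4·row B = (64, 1, −4)   [check: 1·400 − 4·84 = 64]
  84 = 1·64 + 20   → row D = row B − 1·row C = (20, −1, 5)   [check: −1·400 + 5·84 = 20]
  64 = 3·20 + 4   → row E = row C − 3·row D = (4, 4, −19)   [check: 4·400 − 19·84 = 4]
  20 = 5·4 + 0   → remainder 0, stop. gcd = 4 (last nonzero row E).
So gcd(84, 400) = 4, with Bézout identity 4·400 − 19·84 = 4. Containment (⊇): the Bézout identity exhibits 4 as an element of (84, 400), giving (4) ⊆ (84, 400). Containment (⊆): since 4 | 84 and 4 | 400 (84 = 4·21, 400 = 4·100), every Z-linear combination of 84 and 400 is divisible by 4, so (84, 400) ⊆ (4). Therefore (84, 400) = (4), d = 4.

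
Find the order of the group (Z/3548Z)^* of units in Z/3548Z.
|(Z/3548Z)^*| = 1772

(Z/3548Z)^* consists of the classes a with gcd(a, 3548) = 1, so its order is φ(3548). φ is multiplicative, with φ(p^e) = p^e − p^(e−1). Factorise 3548 = 2^2 · 887. Then
  φ(3548) = (2^2 − 2^1) · (887 − 1) = 2 · 886 = 1772.
Thus |(Z/3548Z)^*| = 1772.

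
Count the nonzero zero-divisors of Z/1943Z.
In Z/1943Z each nonzero element is either a unit (gcd with 1943 is 1) or a zero-divisor (gcd > 1). The number of units is φ(1943): factorise 1943 = 29 · 67, so φ(1943) = (29 − 1) · (67 − 1) = 28 · 66 = 1848. The nonzero elements number 1943 − 1 = 1942. Hence the nonzero zero-divisors number 1942 − 1848 = 94.

Final answer: Z/1943Z has 94 nonzero zero-divisors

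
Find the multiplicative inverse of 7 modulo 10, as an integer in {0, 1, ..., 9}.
7^(−1) ≡ 3 (mod 10)

Apply the extended Euclidean algorithm to (10, 7), tracking rows (r, s, t) with s·10 + t·7 = r. Each division r_prev = q·r_cur + r_new produces the new row as (previous row) − q·(current row):
  row A: (10, 1, 0)   [1·10 + 0·7 = 10]
  row B: (7, 0, 1)   [0·10 + 1·7 = 7]
  10 = 1·7 + 3   → row C = row A − 1·row B = (3, 1, −1)   [check: 1·10 − 1·7 = 3]
  7 = 2·3 + 1   → row D = row B − 2·row C = (1, −2, 3)   [check: −2·10 + 3·7 = 1]
  3 = 3·1 + 0   → remainder 0, stop. gcd = 1 (last nonzero row D).
The gcd is 1, so 7 is invertible mod 10. The last nonzero row gives −2·10 + 3·7 = 1, so t = 3. So 7^(−1) ≡ 3 (mod 10). Verify: 7 · 3 = 21 ≡ 1 (mod 10). ✓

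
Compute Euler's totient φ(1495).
φ is multiplicative, with φ(p^e) = p^e − p^(e−1). Factorise 1495 = 5 · 13 · 23. Then
  φ(1495) = (5 − 1) · (13 − 1) · (23 − 1) = 4 · 12 · 22 = 1056.

Final answer: φ(1495) = 1056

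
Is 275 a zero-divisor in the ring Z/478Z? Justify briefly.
gcd(275, 478) = 1, so 275 is a unit in Z/478Z (it has a multiplicative inverse). A unit cannot be a zero-divisor: if 275·b ≡ 0 then multiplying both sides by 275^(−1) gives b ≡ 0. So 275 is not a zero-divisor.

Final answer: NO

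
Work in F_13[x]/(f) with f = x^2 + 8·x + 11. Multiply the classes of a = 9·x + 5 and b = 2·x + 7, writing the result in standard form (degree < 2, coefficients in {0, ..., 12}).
a · b ≡ 7·x + 6 (mod f(x))

Multiply as integer polynomials: a · b = 18·x^2 + 73·x + 35. Reducing coefficients mod 13: a · b ≡ 5·x^2 + 8·x + 9. Now divide by f(x) = x^2 + 8·x + 11 in F_13[x], eliminating the leading term at each step:
  leading term 5·x^2: subtract (5)·f(x) = 5·x^2 + x + 3, leaving 7·x + 6 (coefficients mod 13)
The degree is now < 2, so this is the remainder. Hence a · b ≡ 7·x + 6 in F_13[x]/(f).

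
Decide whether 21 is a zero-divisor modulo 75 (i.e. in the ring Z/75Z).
YES

gcd(21, 75) = 3 > 1, so 21 is not a unit in Z/75Z. In Z/nZ every nonzero non-unit is a zero-divisor: explicitly, take b = 75/gcd = 25 ≠ 0 (mod 75); then 21·25 = 525 = 7·75, i.e. 21·25 ≡ 0 (mod 75). So 21 is a zero-divisor.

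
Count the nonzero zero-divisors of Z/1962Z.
Z/1962Z has 1313 nonzero zero-divisors

In Z/1962Z each nonzero element is either a unit (gcd with 1962 is 1) or a zero-divisor (gcd > 1). The number of units is φ(1962): factorise 1962 = 2 · 3^2 · 109, so φ(1962) = (2 − 1) · (3^2 − 3^1) · (109 − 1) = 1 · 6 · 108 = 648. The nonzero elements number 1962 − 1 = 1961. Hence the nonzero zero-divisors number 1961 − 648 = 1313.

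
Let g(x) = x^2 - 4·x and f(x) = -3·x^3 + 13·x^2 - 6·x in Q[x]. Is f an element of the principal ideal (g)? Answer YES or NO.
NO

In Q[x] the ideal (g) consists of all multiples of g, so f ∈ (g) iff g | f, i.e. iff the remainder of f on division by g is 0. Divide f by g (g is monic, so eliminate the leading term of the running remainder at each step):
  leading term -3·x^3: subtract (-3·x)·g(x) = -3·x^3 + 12·x^2, leaving x^2 - 6·x
  leading term x^2: subtract (1)·g(x) = x^2 - 4·x, leaving -2·x
The remainder r(x) = -2·x ≠ 0 (and deg r < deg g), so g ∤ f, i.e. f ∉ (g).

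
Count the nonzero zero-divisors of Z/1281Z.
Z/1281Z has 560 nonzero zero-divisors

In Z/1281Z each nonzero element is either a unit (gcd with 1281 is 1) or a zero-divisor (gcd > 1). The number of units is φ(1281): factorise 1281 = 3 · 7 · 61, so φ(1281) = (3 − 1) · (7 − 1) · (61 − 1) = 2 · 6 · 60 = 720. The nonzero elements number 1281 − 1 = 1280. Hence the nonzero zero-divisors number 1280 − 720 = 560.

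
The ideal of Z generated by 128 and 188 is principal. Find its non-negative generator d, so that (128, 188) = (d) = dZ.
In the PID Z, (a, b) is generated by gcd(a, b). Compute gcd(188, 128) with the extended Euclidean algorithm, tracking rows (r, s, t) with s·188 + t·128 = r:
  row A: (188, 1, 0)   [1·188 + 0·128 = 188]
  row B: (128, 0, 1)   [0·188 + 1·128 = 128]
  188 = 1·128 + 60   → row C = row A − 1·row B = (60, 1, −1)   [check: 1·188 − 1·128 = 60]
  128 = 2·60 + 8   → row D = row B − 2·row C = (8, −2, 3)   [check: −2·188 + 3·128 = 8]
  60 = 7·8 + 4   → row E = row C − 7·row D = (4, 15, −22)   [check: 15·188 − 22·128 = 4]
  8 = 2·4 + 0   → remainder 0, stop. gcd = 4 (last nonzero row E).
So gcd(128, 188) = 4, with Bézout identity 15·188 − 22·128 = 4. Containment (⊇): the Bézout identity exhibits 4 as an element of (128, 188), giving (4) ⊆ (128, 188). Containment (⊆): since 4 | 128 and 4 | 188 (128 = 4·32, 188 = 4·47), every Z-linear combination of 128 and 188 is divisible by 4, so (128, 188) ⊆ (4). Therefore (128, 188) = (4), d = 4.

Final answer: (128, 188) = (4); d = 4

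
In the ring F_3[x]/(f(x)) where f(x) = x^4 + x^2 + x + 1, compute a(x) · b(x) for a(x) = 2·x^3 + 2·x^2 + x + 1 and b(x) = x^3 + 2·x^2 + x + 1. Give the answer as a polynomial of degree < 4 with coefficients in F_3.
a · b ≡ 2·x^3 + x^2 + 2 (mod f(x))

Multiply as integer polynomials: a · b = 2·x^6 + 6·x^5 + 7·x^4 + 7·x^3 + 5·x^2 + 2·x + 1. Reducing coefficients mod 3: a · b ≡ 2·x^6 + x^4 + x^3 + 2·x^2 + 2·x + 1. Now divide by f(x) = x^4 + x^2 + x + 1 in F_3[x], eliminating the leading term at each step:
  leading term 2·x^6: subtract (2·x^2)·f(x) = 2·x^6 + 2·x^4 + 2·x^3 + 2·x^2, leaving 2·x^4 + 2·x^3 + 2·x + 1 (coefficients mod 3)
  leading term 2·x^4: subtract (2)·f(x) = 2·x^4 + 2·x^2 + 2·x + 2, leaving 2·x^3 + x^2 + 2 (coefficients mod 3)
The degree is now < 4, so this is the remainder. Hence a · b ≡ 2·x^3 + x^2 + 2 in F_3[x]/(f).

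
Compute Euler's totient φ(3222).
φ(3222) = 1068

φ is multiplicative, with φ(p^e) = p^e − p^(e−1). Factorise 3222 = 2 · 3^2 · 179. Then
  φ(3222) = (2 − 1) · (3^2 − 3^1) · (179 − 1) = 1 · 6 · 178 = 1068.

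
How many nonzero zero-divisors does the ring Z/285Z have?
In Z/285Z each nonzero element is either a unit (gcd with 285 is 1) or a zero-divisor (gcd > 1). The number of units is φ(285): factorise 285 = 3 · 5 · 19, so φ(285) = (3 − 1) · (5 − 1) · (19 − 1) = 2 · 4 · 18 = 144. The nonzero elements number 285 − 1 = 284. Hence the nonzero zero-divisors number 284 − 144 = 140.

Final answer: Z/285Z has 140 nonzero zero-divisors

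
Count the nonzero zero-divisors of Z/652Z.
Z/652Z has 327 nonzero zero-divisors

In Z/652Z each nonzero element is either a unit (gcd with 652 is 1) or a zero-divisor (gcd > 1). The number of units is φ(652): factorise 652 = 2^2 · 163, so φ(652) = (2^2 − 2^1) · (163 − 1) = 2 · 162 = 324. The nonzero elements number 652 − 1 = 651. Hence the nonzero zero-divisors number 651 − 324 = 327.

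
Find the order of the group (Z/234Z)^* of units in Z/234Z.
(Z/234Z)^* consists of the classes a with gcd(a, 234) = 1, so its order is φ(234). φ is multiplicative, with φ(p^e) = p^e − p^(e−1). Factorise 234 = 2 · 3^2 · 13. Then
  φ(234) = (2 − 1) · (3^2 − 3^1) · (13 − 1) = 1 · 6 · 12 = 72.
Thus |(Z/234Z)^*| = 72.

Final answer: |(Z/234Z)^*| = 72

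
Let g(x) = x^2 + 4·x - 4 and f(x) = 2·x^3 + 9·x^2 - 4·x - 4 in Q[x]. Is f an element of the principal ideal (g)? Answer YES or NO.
In Q[x] the ideal (g) consists of all multiples of g, so f ∈ (g) iff g | f, i.e. iff the remainder of f on division by g is 0. Divide f by g (g is monic, so eliminate the leading term of the running remainder at each step):
  leading term 2·x^3: subtract (2·x)·g(x) = 2·x^3 + 8·x^2 - 8·x, leaving x^2 + 4·x - 4
  leading term x^2: subtract (1)·g(x) = x^2 + 4·x - 4, leaving 0
The remainder is 0, so f(x) = g(x) · h(x) with h(x) = 2·x + 1. Hence g | f, i.e. f ∈ (g).

Final answer: YES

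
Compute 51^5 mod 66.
Use repeated squaring. Binary(5) = 101. Walk through the bits of the exponent 5 left-to-right: at each bit after the leading one, square the running value, then multiply by 51 if the bit is 1 (always reducing mod 66):
  bit 1 = 1 (leading): start with 51.
  bit 2 = 0: square 51^2 = 2601 ≡ 27 (mod 66).
  bit 3 = 1: square 27^2 = 729 ≡ 3; bit is 1, so multiply 3·51 = 153 ≡ 21 (mod 66).
Final value: 51^5 ≡ 21 (mod 66).

Final answer: 21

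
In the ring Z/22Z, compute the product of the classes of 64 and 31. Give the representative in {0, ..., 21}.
Reduce the factors first: 64 ≡ 20, 31 ≡ 9 (mod 22), so 64 · 31 ≡ 20 · 9 (mod 22). 20 · 9 = 180. Dividing by 22: 180 = 8·22 + 4. So (64 · 31) mod 22 = 4.

Final answer: 4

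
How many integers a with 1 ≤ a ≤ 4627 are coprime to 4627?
The number of a ∈ {1, ..., 4627} with gcd(a, 4627) = 1 is by definition Euler's totient φ(4627). φ is multiplicative, with φ(p^e) = p^e − p^(e−1). Factorise 4627 = 7 · 661. Then
  φ(4627) = (7 − 1) · (661 − 1) = 6 · 660 = 3960.
So there are 3960 such integers.

Final answer: 3960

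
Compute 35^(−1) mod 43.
Apply the extended Euclidean algorithm to (43, 35), tracking rows (r, s, t) with s·43 + t·35 = r. Each division r_prev = q·r_cur + r_new produces the new row as (previous row) − q·(current row):
  row A: (43, 1, 0)   [1·43 + 0·35 = 43]
  row B: (35, 0, 1)   [0·43 + 1·35 = 35]
  43 = 1·35 + 8   → row C = row A − 1·row B = (8, 1, −1)   [check: 1·43 − 1·35 = 8]
  35 = 4·8 + 3   → row D = row B − 4·row C = (3, −4, 5)   [check: −4·43 + 5·35 = 3]
  8 = 2·3 + 2   → row E = row C − 2·row D = (2, 9, −11)   [check: 9·43 − 11·35 = 2]
  3 = 1·2 + 1   → row F = row D − 1·row E = (1, −13, 16)   [check: −13·43 + 16·35 = 1]
  2 = 2·1 + 0   → remainder 0, stop. gcd = 1 (last nonzero row F).
The gcd is 1, so 35 is invertible mod 43. The last nonzero row gives −13·43 + 16·35 = 1, so t = 16. So 35^(−1) ≡ 16 (mod 43). Verify: 35 · 16 = 560 ≡ 1 (mod 43). ✓

Final answer: 35^(−1) ≡ 16 (mod 43)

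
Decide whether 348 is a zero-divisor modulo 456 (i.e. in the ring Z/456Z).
gcd(348, 456) = 12 > 1, so 348 is not a unit in Z/456Z. In Z/nZ every nonzero non-unit is a zero-divisor: explicitly, take b = 456/gcd = 38 ≠ 0 (mod 456); then 348·38 = 13224 = 29·456, i.e. 348·38 ≡ 0 (mod 456). So 348 is a zero-divisor.

Final answer: YES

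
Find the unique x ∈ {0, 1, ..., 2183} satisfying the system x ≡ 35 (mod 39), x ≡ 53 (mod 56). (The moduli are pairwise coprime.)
x ≡ 893 (mod 2184); the representative in [0, 2184) is 893

The moduli 39, 56 are pairwise coprime, so by the CRT there is a unique solution mod 39·56 = 2184.
Solve by successive substitution. Start with x ≡ 35 (mod 39).
  Combine with x ≡ 53 (mod 56): write x = 35 + 39·t and require 35 + 39·t ≡ 53 (mod 56), i.e. 39·t ≡ 53 − 35 ≡ 18 (mod 56). Since 39^(−1) ≡ 23 (mod 56), t ≡ 23·18 ≡ 22 (mod 56). So x ≡ 35 + 39·22 = 893 (mod 2184).
Unique solution in [0, 2184): x = 893.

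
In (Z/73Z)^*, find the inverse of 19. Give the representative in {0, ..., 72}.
19^(−1) ≡ 50 (mod 73)

Apply the extended Euclidean algorithm to (73, 19), tracking rows (r, s, t) with s·73 + t·19 = r. Each division r_prev = q·r_cur + r_new produces the new row as (previous row) − q·(current row):
  row A: (73, 1, 0)   [1·73 + 0·19 = 73]
  row B: (19, 0, 1)   [0·73 + 1·19 = 19]
  73 = 3·19 + 16   → row C = row A − 3·row B = (16, 1, −3)   [check: 1·73 − 3·19 = 16]
  19 = 1·16 + 3   → row D = row B − 1·row C = (3, −1, 4)   [check: −1·73 + 4·19 = 3]
  16 = 5·3 + 1   → row E = row C − 5·row D = (1, 6, −23)   [check: 6·73 − 23·19 = 1]
  3 = 3·1 + 0   → remainder 0, stop. gcd = 1 (last nonzero row E).
The gcd is 1, so 19 is invertible mod 73. The last nonzero row gives 6·73 − 23·19 = 1, so t = −23. So 19^(−1) ≡ −23 ≡ 50 (mod 73). Verify: 19 · 50 = 950 ≡ 1 (mod 73). ✓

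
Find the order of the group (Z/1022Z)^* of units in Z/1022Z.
(Z/1022Z)^* consists of the classes a with gcd(a, 1022) = 1, so its order is φ(1022). φ is multiplicative, with φ(p^e) = p^e − p^(e−1). Factorise 1022 = 2 · 7 · 73. Then
  φ(1022) = (2 − 1) · (7 − 1) · (73 − 1) = 1 · 6 · 72 = 432.
Thus |(Z/1022Z)^*| = 432.

Final answer: |(Z/1022Z)^*| = 432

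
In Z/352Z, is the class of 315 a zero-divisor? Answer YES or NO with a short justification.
gcd(315, 352) = 1, so 315 is a unit in Z/352Z (it has a multiplicative inverse). A unit cannot be a zero-divisor: if 315·b ≡ 0 then multiplying both sides by 315^(−1) gives b ≡ 0. So 315 is not a zero-divisor.

Final answer: NO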